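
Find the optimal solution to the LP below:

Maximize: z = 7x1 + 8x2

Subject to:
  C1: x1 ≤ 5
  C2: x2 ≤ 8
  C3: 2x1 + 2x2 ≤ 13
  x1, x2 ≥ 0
Each vertex is the intersection of two constraint boundaries that also satisfies all remaining constraints:
  x1 = 0 and x2 = 0 → (0, 0)
  x1 = 5 and x2 = 0 → (5, 0)
  x1 = 5 and 2x1 + 2x2 = 13 → (5, 1.5)
  2x1 + 2x2 = 13 and x1 = 0 → (0, 6.5)

Evaluating z = 7x1 + 8x2 at each vertex:
  (0, 0): z = 0
  (5, 0): z = 35
  (5, 1.5): z = 47
  (0, 6.5): z = 52

The maximum is at (0, 6.5) with z = 52.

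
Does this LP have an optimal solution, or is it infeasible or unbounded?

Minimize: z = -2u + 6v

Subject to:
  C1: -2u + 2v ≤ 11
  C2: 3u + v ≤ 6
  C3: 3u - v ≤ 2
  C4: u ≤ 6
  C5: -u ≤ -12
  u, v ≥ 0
C4 requires u ≤ 6, while C5 (-u ≤ -12) is equivalent to u ≥ 12. Together they would need 12 ≤ u ≤ 6, which is impossible since 12 > 6. No point satisfies all constraints.

Infeasible: no point satisfies all constraints simultaneously.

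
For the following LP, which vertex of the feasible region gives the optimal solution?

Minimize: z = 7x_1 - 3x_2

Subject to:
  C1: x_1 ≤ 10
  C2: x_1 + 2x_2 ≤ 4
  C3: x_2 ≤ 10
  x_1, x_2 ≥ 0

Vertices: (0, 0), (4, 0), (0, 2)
(0, 2) with z = -6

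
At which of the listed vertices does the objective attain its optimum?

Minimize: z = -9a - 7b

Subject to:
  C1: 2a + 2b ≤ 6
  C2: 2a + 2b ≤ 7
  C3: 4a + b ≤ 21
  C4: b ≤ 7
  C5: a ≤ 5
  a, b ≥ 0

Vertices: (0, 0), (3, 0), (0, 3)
(3, 0) with z = -27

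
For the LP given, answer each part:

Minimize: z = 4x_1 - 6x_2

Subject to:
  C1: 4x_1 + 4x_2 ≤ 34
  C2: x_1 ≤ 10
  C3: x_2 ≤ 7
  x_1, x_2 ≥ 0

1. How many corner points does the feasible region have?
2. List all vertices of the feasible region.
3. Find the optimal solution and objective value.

1. 4
2. (0, 0), (8.5, 0), (1.5, 7), (0, 7)
3. x_1 = 0, x_2 = 7, z = -42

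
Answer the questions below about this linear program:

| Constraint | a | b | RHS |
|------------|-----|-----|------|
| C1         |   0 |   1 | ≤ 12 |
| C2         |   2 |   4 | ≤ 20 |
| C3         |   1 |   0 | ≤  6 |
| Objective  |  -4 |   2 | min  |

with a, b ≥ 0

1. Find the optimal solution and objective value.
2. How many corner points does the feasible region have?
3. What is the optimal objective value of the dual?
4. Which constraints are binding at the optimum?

1. a = 6, b = 0, z = -24
2. 4
3. -24 (by strong duality, equal to the primal optimum)
4. C3, b ≥ 0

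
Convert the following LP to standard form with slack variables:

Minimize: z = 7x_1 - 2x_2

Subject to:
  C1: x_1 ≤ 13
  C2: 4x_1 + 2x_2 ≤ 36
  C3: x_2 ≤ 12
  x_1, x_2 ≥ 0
min z = 7x_1 - 2x_2

s.t.
  x_1 + s1 = 13
  4x_1 + 2x_2 + s2 = 36
  x_2 + s3 = 12
  x_1, x_2, s1, s2, s3 ≥ 0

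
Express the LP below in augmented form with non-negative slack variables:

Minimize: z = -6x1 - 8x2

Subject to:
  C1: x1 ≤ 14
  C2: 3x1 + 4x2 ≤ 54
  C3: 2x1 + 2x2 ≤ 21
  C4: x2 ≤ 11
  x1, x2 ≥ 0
min z = -6x1 - 8x2

s.t.
  x1 + s1 = 14
  3x1 + 4x2 + s2 = 54
  2x1 + 2x2 + s3 = 21
  x2 + s4 = 11
  x1, x2, s1, s2, s3, s4 ≥ 0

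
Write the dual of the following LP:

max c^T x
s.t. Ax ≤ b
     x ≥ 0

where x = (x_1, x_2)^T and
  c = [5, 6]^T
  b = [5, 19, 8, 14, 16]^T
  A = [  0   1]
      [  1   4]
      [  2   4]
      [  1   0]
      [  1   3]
Minimize: z = 5y1 + 19y2 + 8y3 + 14y4 + 16y5

Subject to:
  C1: -y2 - 2y3 - y4 - y5 ≤ -5
  C2: -y1 - 4y2 - 4y3 - 3y5 ≤ -6
  y1, y2, y3, y4, y5 ≥ 0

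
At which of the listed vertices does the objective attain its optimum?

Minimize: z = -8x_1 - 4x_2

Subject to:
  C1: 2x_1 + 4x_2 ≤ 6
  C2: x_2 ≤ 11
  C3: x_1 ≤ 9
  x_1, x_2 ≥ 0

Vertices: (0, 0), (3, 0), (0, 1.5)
(3, 0) with z = -24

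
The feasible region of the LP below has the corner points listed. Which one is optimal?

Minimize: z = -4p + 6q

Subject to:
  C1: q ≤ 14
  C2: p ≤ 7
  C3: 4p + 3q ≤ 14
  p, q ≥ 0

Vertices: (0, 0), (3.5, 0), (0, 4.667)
Evaluating z = -4p + 6q at each vertex:
  (0, 0): z = 0
  (3.5, 0): z = -14
  (0, 4.667): z = 28

The smallest value is z = -14, attained at (3.5, 0).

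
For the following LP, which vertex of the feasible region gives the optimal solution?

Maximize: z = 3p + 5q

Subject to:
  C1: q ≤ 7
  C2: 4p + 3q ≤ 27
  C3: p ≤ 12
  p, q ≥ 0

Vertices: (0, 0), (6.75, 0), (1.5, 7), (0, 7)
(1.5, 7) with z = 39.5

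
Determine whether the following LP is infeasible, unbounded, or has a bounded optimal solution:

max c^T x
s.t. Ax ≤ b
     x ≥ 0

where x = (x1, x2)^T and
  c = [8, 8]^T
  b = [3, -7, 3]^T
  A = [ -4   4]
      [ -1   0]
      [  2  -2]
Feasible point: (7, 6) satisfies every constraint, so the LP is feasible.
Direction d = (1, 1): for each constraint row a, a·d ≤ 0 —
  (-4)(1) + (4)(1) = 0 ≤ 0
  (-1)(1) + (0)(1) = -1 ≤ 0
  (2)(1) + (-2)(1) = 0 ≤ 0
and d ≥ 0, so (7, 6) + t·d stays feasible for every t ≥ 0. Along this ray z = 8x1 + 8x2 changes by 16 per unit t, so z → +∞.

Unbounded — the objective can increase without bound over the feasible region.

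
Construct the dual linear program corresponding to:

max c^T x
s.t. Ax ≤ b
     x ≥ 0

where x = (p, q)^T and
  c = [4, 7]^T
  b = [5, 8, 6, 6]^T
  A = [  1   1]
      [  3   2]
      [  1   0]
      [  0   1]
Minimize: z = 5y1 + 8y2 + 6y3 + 6y4

Subject to:
  C1: -y1 - 3y2 - y3 ≤ -4
  C2: -y1 - 2y2 - y4 ≤ -7
  y1, y2, y3, y4 ≥ 0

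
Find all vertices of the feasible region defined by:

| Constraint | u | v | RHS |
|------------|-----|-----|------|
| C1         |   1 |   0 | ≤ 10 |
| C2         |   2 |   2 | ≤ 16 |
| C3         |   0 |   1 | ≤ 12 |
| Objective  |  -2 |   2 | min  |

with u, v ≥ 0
Each vertex is the intersection of two constraint boundaries that also satisfies all remaining constraints:
  u = 0 and v = 0 → (0, 0)
  2u + 2v = 16 and v = 0 → (8, 0)
  2u + 2v = 16 and u = 0 → (0, 8)

Vertices: (0, 0), (8, 0), (0, 8)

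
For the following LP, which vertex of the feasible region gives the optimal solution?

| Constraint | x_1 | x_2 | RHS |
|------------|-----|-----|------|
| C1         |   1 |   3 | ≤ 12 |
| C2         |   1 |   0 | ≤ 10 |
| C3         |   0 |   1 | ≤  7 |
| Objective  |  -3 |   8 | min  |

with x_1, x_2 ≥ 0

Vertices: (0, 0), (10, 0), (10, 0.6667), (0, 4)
Evaluating z = -3x_1 + 8x_2 at each vertex:
  (0, 0): z = 0
  (10, 0): z = -30
  (10, 0.6667): z = -24.67
  (0, 4): z = 32

The smallest value is z = -30, attained at (10, 0).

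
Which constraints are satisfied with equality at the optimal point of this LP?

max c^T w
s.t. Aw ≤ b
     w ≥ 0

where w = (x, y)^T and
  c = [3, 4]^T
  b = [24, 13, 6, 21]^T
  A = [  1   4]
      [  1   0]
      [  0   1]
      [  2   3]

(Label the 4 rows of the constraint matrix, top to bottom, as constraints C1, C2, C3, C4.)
Optimal: x = 10.5, y = 0
Slack at optimum:
  C1: slack = 13.5
  C2: slack = 2.5
  C3: slack = 6
  C4: slack = 0 (binding)
  x ≥ 0: x = 10.5
  y ≥ 0: y = 0 (binding)
Binding constraints: C4, y ≥ 0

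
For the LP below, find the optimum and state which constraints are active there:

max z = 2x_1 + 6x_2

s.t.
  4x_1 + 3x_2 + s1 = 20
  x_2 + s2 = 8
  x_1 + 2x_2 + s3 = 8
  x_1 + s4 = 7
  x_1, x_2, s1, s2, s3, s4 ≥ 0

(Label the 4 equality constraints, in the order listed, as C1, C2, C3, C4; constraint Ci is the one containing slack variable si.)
Optimal: x_1 = 0, x_2 = 4
Slack at optimum:
  C1: slack = 8
  C2: slack = 4
  C3: slack = 0 (binding)
  C4: slack = 7
  x_1 ≥ 0: x_1 = 0 (binding)
  x_2 ≥ 0: x_2 = 4
Binding constraints: C3, x_1 ≥ 0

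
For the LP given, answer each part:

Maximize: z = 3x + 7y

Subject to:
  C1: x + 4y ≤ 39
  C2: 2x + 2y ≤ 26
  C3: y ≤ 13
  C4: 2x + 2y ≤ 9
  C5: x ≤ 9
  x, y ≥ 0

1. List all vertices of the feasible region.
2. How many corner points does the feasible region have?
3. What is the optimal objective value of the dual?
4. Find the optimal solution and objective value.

1. (0, 0), (4.5, 0), (0, 4.5)
2. 3
3. 31.5 (by strong duality, equal to the primal optimum)
4. x = 0, y = 4.5, z = 31.5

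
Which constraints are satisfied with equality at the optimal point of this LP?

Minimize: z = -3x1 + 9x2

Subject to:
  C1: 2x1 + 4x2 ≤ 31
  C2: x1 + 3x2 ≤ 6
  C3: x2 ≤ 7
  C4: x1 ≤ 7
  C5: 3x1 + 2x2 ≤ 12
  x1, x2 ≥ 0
Optimal: x1 = 4, x2 = 0
Slack at optimum:
  C1: slack = 23
  C2: slack = 2
  C3: slack = 7
  C4: slack = 3
  C5: slack = 0 (binding)
  x1 ≥ 0: x1 = 4
  x2 ≥ 0: x2 = 0 (binding)
Binding constraints: C5, x2 ≥ 0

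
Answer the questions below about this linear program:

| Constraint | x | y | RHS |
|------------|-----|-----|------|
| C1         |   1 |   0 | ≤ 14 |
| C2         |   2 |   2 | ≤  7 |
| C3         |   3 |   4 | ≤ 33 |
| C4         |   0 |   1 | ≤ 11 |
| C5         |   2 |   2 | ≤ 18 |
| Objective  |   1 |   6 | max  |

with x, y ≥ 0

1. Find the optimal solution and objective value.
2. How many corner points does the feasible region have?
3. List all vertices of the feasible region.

1. x = 0, y = 3.5, z = 21
2. 3
3. (0, 0), (3.5, 0), (0, 3.5)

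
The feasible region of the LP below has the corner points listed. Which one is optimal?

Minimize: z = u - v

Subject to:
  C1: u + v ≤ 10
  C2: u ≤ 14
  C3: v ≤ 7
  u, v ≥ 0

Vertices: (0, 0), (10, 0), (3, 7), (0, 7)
Evaluating z = u - v at each vertex:
  (0, 0): z = 0
  (10, 0): z = 10
  (3, 7): z = -4
  (0, 7): z = -7

The smallest value is z = -7, attained at (0, 7).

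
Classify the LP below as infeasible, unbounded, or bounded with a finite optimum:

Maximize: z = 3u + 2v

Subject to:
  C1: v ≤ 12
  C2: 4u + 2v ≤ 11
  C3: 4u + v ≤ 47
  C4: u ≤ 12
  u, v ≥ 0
The point (0, 5.5) satisfies every constraint, so the LP is feasible; the constraints give u ≤ 12 and v ≤ 12, which with u, v ≥ 0 keep the feasible region inside a bounded box. A feasible, bounded LP attains a finite optimum at a vertex.

Evaluating z = 3u + 2v at each vertex:
  (0, 0): z = 0
  (2.75, 0): z = 8.25
  (0, 5.5): z = 11

Bounded optimum: z* = 11 at (0, 5.5).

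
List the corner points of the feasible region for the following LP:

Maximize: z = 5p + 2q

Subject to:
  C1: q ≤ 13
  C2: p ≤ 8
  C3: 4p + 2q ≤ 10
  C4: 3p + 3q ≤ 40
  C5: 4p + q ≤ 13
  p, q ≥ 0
Each vertex is the intersection of two constraint boundaries that also satisfies all remaining constraints:
  p = 0 and q = 0 → (0, 0)
  4p + 2q = 10 and q = 0 → (2.5, 0)
  4p + 2q = 10 and p = 0 → (0, 5)

Vertices: (0, 0), (2.5, 0), (0, 5)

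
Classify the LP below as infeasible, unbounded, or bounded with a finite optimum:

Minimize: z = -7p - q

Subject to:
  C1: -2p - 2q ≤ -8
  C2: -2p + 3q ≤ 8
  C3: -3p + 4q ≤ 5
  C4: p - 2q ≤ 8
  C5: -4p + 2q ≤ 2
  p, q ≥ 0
Feasible point: (2, 2) satisfies every constraint, so the LP is feasible.
Direction d = (3, 2): for each constraint row a, a·d ≤ 0 —
  (-2)(3) + (-2)(2) = -10 ≤ 0
  (-2)(3) + (3)(2) = 0 ≤ 0
  (-3)(3) + (4)(2) = -1 ≤ 0
  (1)(3) + (-2)(2) = -1 ≤ 0
  (-4)(3) + (2)(2) = -8 ≤ 0
and d ≥ 0, so (2, 2) + t·d stays feasible for every t ≥ 0. Along this ray z = -7p - q changes by -23 per unit t, so z → −∞.

Unbounded — the objective can decrease without bound over the feasible region.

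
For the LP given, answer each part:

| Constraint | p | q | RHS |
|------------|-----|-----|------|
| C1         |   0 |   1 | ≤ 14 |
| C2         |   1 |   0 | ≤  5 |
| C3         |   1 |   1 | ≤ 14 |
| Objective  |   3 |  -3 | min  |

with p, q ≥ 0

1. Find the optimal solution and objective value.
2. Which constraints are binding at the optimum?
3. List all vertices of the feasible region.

1. p = 0, q = 14, z = -42
2. C1, C3, p ≥ 0
3. (0, 0), (5, 0), (5, 9), (0, 14)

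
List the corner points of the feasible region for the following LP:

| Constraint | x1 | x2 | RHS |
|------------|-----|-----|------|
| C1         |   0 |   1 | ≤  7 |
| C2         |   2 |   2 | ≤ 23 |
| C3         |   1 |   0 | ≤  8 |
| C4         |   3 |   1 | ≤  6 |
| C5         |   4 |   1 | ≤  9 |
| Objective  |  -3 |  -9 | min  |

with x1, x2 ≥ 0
Each vertex is the intersection of two constraint boundaries that also satisfies all remaining constraints:
  x1 = 0 and x2 = 0 → (0, 0)
  3x1 + x2 = 6 and x2 = 0 → (2, 0)
  3x1 + x2 = 6 and x1 = 0 → (0, 6)

Vertices: (0, 0), (2, 0), (0, 6)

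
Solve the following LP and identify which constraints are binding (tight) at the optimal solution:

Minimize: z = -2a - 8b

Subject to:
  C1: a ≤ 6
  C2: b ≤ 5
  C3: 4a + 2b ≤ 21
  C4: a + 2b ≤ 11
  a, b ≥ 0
Optimal: a = 1, b = 5
Binding: C2, C4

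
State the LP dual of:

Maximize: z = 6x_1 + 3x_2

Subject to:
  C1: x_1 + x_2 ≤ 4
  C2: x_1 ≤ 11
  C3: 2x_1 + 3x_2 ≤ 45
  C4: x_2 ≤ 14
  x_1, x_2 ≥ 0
Minimize: z = 4y1 + 11y2 + 45y3 + 14y4

Subject to:
  C1: -y1 - y2 - 2y3 ≤ -6
  C2: -y1 - 3y3 - y4 ≤ -3
  y1, y2, y3, y4 ≥ 0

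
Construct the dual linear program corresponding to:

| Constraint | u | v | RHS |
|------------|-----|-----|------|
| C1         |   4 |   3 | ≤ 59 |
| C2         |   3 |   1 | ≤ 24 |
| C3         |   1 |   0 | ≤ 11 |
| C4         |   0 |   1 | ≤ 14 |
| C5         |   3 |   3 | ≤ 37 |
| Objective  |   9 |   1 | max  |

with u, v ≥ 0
Minimize: z = 59y1 + 24y2 + 11y3 + 14y4 + 37y5

Subject to:
  C1: -4y1 - 3y2 - y3 - 3y5 ≤ -9
  C2: -3y1 - y2 - y4 - 3y5 ≤ -1
  y1, y2, y3, y4, y5 ≥ 0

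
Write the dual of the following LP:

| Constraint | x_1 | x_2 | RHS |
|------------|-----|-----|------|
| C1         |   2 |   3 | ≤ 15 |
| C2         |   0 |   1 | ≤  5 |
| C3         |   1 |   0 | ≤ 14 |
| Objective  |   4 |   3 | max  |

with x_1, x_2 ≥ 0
Minimize: z = 15y1 + 5y2 + 14y3

Subject to:
  C1: -2y1 - y3 ≤ -4
  C2: -3y1 - y2 ≤ -3
  y1, y2, y3 ≥ 0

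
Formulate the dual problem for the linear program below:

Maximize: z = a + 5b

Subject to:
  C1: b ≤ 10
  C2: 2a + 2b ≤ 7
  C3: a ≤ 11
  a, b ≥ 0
Minimize: z = 10y1 + 7y2 + 11y3

Subject to:
  C1: -2y2 - y3 ≤ -1
  C2: -y1 - 2y2 ≤ -5
  y1, y2, y3 ≥ 0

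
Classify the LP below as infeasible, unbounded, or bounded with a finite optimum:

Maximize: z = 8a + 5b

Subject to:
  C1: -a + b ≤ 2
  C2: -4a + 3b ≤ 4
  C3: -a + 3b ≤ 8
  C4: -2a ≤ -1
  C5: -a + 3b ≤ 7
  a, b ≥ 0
Feasible point: (1, 0) satisfies every constraint, so the LP is feasible.
Direction d = (1, 0): for each constraint row a, a·d ≤ 0 —
  (-1)(1) + (1)(0) = -1 ≤ 0
  (-4)(1) + (3)(0) = -4 ≤ 0
  (-1)(1) + (3)(0) = -1 ≤ 0
  (-2)(1) + (0)(0) = -2 ≤ 0
  (-1)(1) + (3)(0) = -1 ≤ 0
and d ≥ 0, so (1, 0) + t·d stays feasible for every t ≥ 0. Along this ray z = 8a + 5b changes by 8 per unit t, so z → +∞.

Unbounded: there is a feasible ray along which z → +∞.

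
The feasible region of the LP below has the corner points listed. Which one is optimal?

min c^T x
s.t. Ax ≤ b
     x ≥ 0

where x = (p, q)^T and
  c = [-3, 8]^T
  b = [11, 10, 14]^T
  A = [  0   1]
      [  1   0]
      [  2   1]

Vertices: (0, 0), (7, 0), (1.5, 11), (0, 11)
Evaluating z = -3p + 8q at each vertex:
  (0, 0): z = 0
  (7, 0): z = -21
  (1.5, 11): z = 83.5
  (0, 11): z = 88

The smallest value is z = -21, attained at (7, 0).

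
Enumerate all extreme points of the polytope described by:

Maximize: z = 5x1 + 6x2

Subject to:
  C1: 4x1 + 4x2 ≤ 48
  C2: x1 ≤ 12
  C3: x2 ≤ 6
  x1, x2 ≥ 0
Each vertex is the intersection of two constraint boundaries that also satisfies all remaining constraints:
  x1 = 0 and x2 = 0 → (0, 0)
  4x1 + 4x2 = 48 and x1 = 12 → (12, 0)
  4x1 + 4x2 = 48 and x2 = 6 → (6, 6)
  x2 = 6 and x1 = 0 → (0, 6)

Vertices: (0, 0), (12, 0), (6, 6), (0, 6)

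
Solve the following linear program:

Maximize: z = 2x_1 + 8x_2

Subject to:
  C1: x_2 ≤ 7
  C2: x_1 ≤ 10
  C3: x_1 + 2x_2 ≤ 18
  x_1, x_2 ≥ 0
x_1 = 4, x_2 = 7, z = 64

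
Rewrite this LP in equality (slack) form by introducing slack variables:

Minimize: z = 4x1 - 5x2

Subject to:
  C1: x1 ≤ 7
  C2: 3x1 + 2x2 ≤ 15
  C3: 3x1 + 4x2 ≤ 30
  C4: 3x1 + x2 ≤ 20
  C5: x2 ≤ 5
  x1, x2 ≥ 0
min z = 4x1 - 5x2

s.t.
  x1 + s1 = 7
  3x1 + 2x2 + s2 = 15
  3x1 + 4x2 + s3 = 30
  3x1 + x2 + s4 = 20
  x2 + s5 = 5
  x1, x2, s1, s2, s3, s4, s5 ≥ 0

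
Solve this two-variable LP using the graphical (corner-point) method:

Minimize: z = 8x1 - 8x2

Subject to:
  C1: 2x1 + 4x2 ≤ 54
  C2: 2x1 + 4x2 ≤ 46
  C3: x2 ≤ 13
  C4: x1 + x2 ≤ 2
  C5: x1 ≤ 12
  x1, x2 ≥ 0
Each vertex is the intersection of two constraint boundaries that also satisfies all remaining constraints:
  x1 = 0 and x2 = 0 → (0, 0)
  x1 + x2 = 2 and x2 = 0 → (2, 0)
  x1 + x2 = 2 and x1 = 0 → (0, 2)

Evaluating z = 8x1 - 8x2 at each vertex:
  (0, 0): z = 0
  (2, 0): z = 16
  (0, 2): z = -16

The minimum is at (0, 2) with z = -16.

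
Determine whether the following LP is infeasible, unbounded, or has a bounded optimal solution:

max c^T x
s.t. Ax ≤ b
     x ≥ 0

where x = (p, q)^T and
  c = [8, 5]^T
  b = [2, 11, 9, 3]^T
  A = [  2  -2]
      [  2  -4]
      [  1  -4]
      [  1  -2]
Feasible point: (0, 0) satisfies every constraint, so the LP is feasible.
Direction d = (0, 1): for each constraint row a, a·d ≤ 0 —
  (2)(0) + (-2)(1) = -2 ≤ 0
  (2)(0) + (-4)(1) = -4 ≤ 0
  (1)(0) + (-4)(1) = -4 ≤ 0
  (1)(0) + (-2)(1) = -2 ≤ 0
and d ≥ 0, so (0, 0) + t·d stays feasible for every t ≥ 0. Along this ray z = 8p + 5q changes by 5 per unit t, so z → +∞.

The LP is unbounded; z can be made arbitrarily large.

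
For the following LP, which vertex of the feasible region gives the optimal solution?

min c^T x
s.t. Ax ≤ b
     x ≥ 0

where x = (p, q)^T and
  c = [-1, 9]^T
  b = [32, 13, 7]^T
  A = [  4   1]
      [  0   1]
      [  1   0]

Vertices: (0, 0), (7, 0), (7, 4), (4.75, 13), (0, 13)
(7, 0) with z = -7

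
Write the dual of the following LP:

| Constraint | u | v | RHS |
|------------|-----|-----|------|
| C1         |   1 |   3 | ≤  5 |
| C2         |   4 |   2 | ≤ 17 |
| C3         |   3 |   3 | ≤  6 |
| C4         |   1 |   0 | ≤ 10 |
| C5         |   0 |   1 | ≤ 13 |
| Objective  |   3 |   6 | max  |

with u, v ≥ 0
Minimize: z = 5y1 + 17y2 + 6y3 + 10y4 + 13y5

Subject to:
  C1: -y1 - 4y2 - 3y3 - y4 ≤ -3
  C2: -3y1 - 2y2 - 3y3 - y5 ≤ -6
  y1, y2, y3, y4, y5 ≥ 0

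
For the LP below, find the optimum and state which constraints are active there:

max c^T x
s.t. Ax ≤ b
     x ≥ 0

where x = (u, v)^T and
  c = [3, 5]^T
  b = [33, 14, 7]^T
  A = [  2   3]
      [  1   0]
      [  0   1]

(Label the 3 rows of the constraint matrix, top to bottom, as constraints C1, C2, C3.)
Optimal: u = 6, v = 7
Slack at optimum:
  C1: slack = 0 (binding)
  C2: slack = 8
  C3: slack = 0 (binding)
  u ≥ 0: u = 6
  v ≥ 0: v = 7
Binding constraints: C1, C3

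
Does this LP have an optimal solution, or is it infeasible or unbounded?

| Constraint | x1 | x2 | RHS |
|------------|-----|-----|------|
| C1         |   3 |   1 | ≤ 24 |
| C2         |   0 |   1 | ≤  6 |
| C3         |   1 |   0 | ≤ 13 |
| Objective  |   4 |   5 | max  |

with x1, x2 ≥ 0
The point (6, 6) satisfies every constraint, so the LP is feasible; the constraints give x1 ≤ 13 and x2 ≤ 6, which with x1, x2 ≥ 0 keep the feasible region inside a bounded box. A feasible, bounded LP attains a finite optimum at a vertex.

Bounded optimum: z* = 54 at (6, 6).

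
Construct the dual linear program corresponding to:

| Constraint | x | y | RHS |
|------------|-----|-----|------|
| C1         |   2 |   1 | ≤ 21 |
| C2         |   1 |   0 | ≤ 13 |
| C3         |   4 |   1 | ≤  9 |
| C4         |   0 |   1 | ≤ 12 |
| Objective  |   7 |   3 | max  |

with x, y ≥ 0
Minimize: z = 21y1 + 13y2 + 9y3 + 12y4

Subject to:
  C1: -2y1 - y2 - 4y3 ≤ -7
  C2: -y1 - y3 - y4 ≤ -3
  y1, y2, y3, y4 ≥ 0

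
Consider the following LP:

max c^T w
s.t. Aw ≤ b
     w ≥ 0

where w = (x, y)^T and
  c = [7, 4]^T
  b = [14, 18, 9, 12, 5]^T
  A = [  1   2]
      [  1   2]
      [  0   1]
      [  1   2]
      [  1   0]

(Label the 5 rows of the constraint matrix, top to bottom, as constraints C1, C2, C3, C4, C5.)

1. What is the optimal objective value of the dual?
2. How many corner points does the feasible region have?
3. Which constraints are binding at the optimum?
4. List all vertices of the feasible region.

1. 49 (by strong duality, equal to the primal optimum)
2. 4
3. C4, C5
4. (0, 0), (5, 0), (5, 3.5), (0, 6)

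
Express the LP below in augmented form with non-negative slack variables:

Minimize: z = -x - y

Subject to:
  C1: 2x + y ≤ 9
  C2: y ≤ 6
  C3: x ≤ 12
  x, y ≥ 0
min z = -x - y

s.t.
  2x + y + s1 = 9
  y + s2 = 6
  x + s3 = 12
  x, y, s1, s2, s3 ≥ 0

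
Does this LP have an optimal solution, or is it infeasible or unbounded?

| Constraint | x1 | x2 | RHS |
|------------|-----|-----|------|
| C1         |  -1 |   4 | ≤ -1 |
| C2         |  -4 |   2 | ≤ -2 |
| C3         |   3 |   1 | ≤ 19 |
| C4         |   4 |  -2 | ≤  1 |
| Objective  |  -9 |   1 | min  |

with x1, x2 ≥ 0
C4 requires 4x1 - 2x2 ≤ 1, while C2 (-4x1 + 2x2 ≤ -2) is equivalent to 4x1 - 2x2 ≥ 2. Together they would need 2 ≤ 4x1 - 2x2 ≤ 1, which is impossible since 2 > 1. No point satisfies all constraints.

The feasible region is empty; the LP is infeasible.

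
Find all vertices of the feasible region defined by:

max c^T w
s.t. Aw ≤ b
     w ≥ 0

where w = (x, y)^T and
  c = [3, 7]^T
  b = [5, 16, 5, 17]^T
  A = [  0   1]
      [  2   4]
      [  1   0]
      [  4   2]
Each vertex is the intersection of two constraint boundaries that also satisfies all remaining constraints:
  x = 0 and y = 0 → (0, 0)
  4x + 2y = 17 and y = 0 → (4.25, 0)
  2x + 4y = 16 and 4x + 2y = 17 → (3, 2.5)
  2x + 4y = 16 and x = 0 → (0, 4)

Vertices: (0, 0), (4.25, 0), (3, 2.5), (0, 4)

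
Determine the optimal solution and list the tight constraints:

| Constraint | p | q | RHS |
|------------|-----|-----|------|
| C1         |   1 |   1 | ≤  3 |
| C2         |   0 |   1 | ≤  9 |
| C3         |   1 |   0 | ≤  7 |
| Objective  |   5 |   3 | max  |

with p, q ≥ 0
Optimal: p = 3, q = 0
Slack at optimum:
  C1: slack = 0 (binding)
  C2: slack = 9
  C3: slack = 4
  p ≥ 0: p = 3
  q ≥ 0: q = 0 (binding)
Binding constraints: C1, q ≥ 0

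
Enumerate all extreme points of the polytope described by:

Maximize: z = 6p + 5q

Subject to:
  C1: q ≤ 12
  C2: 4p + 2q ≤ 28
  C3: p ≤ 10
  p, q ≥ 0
Each vertex is the intersection of two constraint boundaries that also satisfies all remaining constraints:
  p = 0 and q = 0 → (0, 0)
  4p + 2q = 28 and q = 0 → (7, 0)
  q = 12 and 4p + 2q = 28 → (1, 12)
  q = 12 and p = 0 → (0, 12)

Vertices: (0, 0), (7, 0), (1, 12), (0, 12)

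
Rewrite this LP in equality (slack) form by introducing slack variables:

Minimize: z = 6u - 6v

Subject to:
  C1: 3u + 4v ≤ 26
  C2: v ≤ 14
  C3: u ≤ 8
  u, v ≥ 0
min z = 6u - 6v

s.t.
  3u + 4v + s1 = 26
  v + s2 = 14
  u + s3 = 8
  u, v, s1, s2, s3 ≥ 0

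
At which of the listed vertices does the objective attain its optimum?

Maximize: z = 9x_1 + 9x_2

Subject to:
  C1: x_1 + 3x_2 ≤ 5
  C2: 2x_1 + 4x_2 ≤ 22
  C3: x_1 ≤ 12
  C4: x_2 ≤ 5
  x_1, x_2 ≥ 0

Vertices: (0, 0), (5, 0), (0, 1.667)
Evaluating z = 9x_1 + 9x_2 at each vertex:
  (0, 0): z = 0
  (5, 0): z = 45
  (0, 1.667): z = 15

The largest value is z = 45, attained at (5, 0).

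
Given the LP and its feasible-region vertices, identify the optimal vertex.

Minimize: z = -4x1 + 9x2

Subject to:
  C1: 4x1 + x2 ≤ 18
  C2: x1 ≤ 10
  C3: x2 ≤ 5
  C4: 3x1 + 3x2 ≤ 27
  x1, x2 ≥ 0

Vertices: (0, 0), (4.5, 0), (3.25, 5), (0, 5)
(4.5, 0) with z = -18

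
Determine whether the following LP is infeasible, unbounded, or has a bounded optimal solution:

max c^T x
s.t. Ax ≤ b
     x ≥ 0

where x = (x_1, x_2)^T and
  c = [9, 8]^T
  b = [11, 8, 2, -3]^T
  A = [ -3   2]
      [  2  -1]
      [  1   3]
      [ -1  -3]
One constraint requires x_1 + 3x_2 ≤ 2, while the constraint -x_1 - 3x_2 ≤ -3 is equivalent to x_1 + 3x_2 ≥ 3. Together they would need 3 ≤ x_1 + 3x_2 ≤ 2, which is impossible since 3 > 2. No point satisfies all constraints.

Infeasible: no point satisfies all constraints simultaneously.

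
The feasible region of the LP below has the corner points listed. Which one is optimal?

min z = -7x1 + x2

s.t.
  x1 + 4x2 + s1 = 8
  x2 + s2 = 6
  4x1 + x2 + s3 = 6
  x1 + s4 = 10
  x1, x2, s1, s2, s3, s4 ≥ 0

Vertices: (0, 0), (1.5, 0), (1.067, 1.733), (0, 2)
(1.5, 0) with z = -10.5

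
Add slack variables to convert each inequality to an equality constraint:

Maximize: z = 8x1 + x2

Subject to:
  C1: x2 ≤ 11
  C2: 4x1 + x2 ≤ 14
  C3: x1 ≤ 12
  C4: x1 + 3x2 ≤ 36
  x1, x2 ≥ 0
max z = 8x1 + x2

s.t.
  x2 + s1 = 11
  4x1 + x2 + s2 = 14
  x1 + s3 = 12
  x1 + 3x2 + s4 = 36
  x1, x2, s1, s2, s3, s4 ≥ 0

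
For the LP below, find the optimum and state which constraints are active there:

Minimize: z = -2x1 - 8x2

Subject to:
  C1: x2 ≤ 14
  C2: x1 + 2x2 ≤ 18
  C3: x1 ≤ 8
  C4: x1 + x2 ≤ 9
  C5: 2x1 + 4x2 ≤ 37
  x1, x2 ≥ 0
Optimal: x1 = 0, x2 = 9
Binding: C2, C4, x1 ≥ 0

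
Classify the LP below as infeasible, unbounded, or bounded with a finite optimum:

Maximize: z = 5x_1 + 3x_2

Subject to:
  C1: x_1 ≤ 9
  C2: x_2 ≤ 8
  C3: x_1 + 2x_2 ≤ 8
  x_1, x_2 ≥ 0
The point (8, 0) satisfies every constraint, so the LP is feasible; the constraints give x_1 ≤ 9 and x_2 ≤ 8, which with x_1, x_2 ≥ 0 keep the feasible region inside a bounded box. A feasible, bounded LP attains a finite optimum at a vertex.

Feasible with finite optimum z* = 40 at (8, 0).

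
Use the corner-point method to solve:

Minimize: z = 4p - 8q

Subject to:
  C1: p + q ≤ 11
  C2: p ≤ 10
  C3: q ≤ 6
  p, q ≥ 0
Each vertex is the intersection of two constraint boundaries that also satisfies all remaining constraints:
  p = 0 and q = 0 → (0, 0)
  p = 10 and q = 0 → (10, 0)
  p + q = 11 and p = 10 → (10, 1)
  p + q = 11 and q = 6 → (5, 6)
  q = 6 and p = 0 → (0, 6)

Evaluating z = 4p - 8q at each vertex:
  (0, 0): z = 0
  (10, 0): z = 40
  (10, 1): z = 32
  (5, 6): z = -28
  (0, 6): z = -48

The minimum is at (0, 6) with z = -48.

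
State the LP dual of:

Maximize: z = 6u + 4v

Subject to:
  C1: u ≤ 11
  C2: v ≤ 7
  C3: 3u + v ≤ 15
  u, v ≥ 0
Minimize: z = 11y1 + 7y2 + 15y3

Subject to:
  C1: -y1 - 3y3 ≤ -6
  C2: -y2 - y3 ≤ -4
  y1, y2, y3 ≥ 0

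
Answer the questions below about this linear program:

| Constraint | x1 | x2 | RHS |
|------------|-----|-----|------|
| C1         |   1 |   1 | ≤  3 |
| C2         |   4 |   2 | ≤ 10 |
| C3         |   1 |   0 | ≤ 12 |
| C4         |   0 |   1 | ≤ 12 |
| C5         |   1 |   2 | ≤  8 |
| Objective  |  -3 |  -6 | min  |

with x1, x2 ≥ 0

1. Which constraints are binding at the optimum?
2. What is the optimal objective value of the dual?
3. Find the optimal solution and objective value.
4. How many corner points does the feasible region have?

1. C1, x1 ≥ 0
2. -18 (by strong duality, equal to the primal optimum)
3. x1 = 0, x2 = 3, z = -18
4. 4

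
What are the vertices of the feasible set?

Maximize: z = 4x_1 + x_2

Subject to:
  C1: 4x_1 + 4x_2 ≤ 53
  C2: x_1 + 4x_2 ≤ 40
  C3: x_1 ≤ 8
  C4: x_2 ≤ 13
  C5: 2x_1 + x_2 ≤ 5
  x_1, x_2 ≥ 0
Each vertex is the intersection of two constraint boundaries that also satisfies all remaining constraints:
  x_1 = 0 and x_2 = 0 → (0, 0)
  2x_1 + x_2 = 5 and x_2 = 0 → (2.5, 0)
  2x_1 + x_2 = 5 and x_1 = 0 → (0, 5)

Vertices: (0, 0), (2.5, 0), (0, 5)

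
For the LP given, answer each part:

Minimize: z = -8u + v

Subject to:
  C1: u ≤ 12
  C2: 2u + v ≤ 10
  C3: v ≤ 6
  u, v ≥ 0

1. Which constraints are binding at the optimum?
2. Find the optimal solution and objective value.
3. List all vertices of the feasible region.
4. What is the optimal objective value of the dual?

1. C2, v ≥ 0
2. u = 5, v = 0, z = -40
3. (0, 0), (5, 0), (2, 6), (0, 6)
4. -40 (by strong duality, equal to the primal optimum)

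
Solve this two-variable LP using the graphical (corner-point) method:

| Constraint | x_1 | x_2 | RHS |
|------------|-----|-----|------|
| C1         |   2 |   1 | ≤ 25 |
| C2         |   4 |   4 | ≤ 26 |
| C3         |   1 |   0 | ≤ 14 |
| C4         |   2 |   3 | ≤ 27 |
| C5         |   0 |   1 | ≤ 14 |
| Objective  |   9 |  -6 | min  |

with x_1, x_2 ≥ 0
Each vertex is the intersection of two constraint boundaries that also satisfies all remaining constraints:
  x_1 = 0 and x_2 = 0 → (0, 0)
  4x_1 + 4x_2 = 26 and x_2 = 0 → (6.5, 0)
  4x_1 + 4x_2 = 26 and x_1 = 0 → (0, 6.5)

Evaluating z = 9x_1 - 6x_2 at each vertex:
  (0, 0): z = 0
  (6.5, 0): z = 58.5
  (0, 6.5): z = -39

The minimum is at (0, 6.5) with z = -39.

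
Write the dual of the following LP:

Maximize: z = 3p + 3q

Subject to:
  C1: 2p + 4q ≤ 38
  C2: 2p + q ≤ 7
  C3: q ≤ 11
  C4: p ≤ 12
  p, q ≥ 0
Minimize: z = 38y1 + 7y2 + 11y3 + 12y4

Subject to:
  C1: -2y1 - 2y2 - y4 ≤ -3
  C2: -4y1 - y2 - y3 ≤ -3
  y1, y2, y3, y4 ≥ 0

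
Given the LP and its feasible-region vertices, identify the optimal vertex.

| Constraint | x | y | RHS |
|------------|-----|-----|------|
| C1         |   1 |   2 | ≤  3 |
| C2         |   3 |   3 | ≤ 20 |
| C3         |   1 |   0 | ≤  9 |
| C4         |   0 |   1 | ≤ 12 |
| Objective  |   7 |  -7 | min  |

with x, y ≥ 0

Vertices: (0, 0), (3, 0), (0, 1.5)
Evaluating z = 7x - 7y at each vertex:
  (0, 0): z = 0
  (3, 0): z = 21
  (0, 1.5): z = -10.5

The smallest value is z = -10.5, attained at (0, 1.5).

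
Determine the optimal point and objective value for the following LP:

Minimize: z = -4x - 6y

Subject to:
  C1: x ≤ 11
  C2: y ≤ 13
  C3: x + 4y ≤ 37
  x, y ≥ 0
x = 11, y = 6.5, z = -83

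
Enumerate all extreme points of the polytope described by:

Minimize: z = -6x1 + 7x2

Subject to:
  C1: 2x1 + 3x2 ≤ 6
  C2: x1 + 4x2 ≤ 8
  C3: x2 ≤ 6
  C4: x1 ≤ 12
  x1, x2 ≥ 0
Each vertex is the intersection of two constraint boundaries that also satisfies all remaining constraints:
  x1 = 0 and x2 = 0 → (0, 0)
  2x1 + 3x2 = 6 and x2 = 0 → (3, 0)
  2x1 + 3x2 = 6 and x1 + 4x2 = 8 → (0, 2)

Vertices: (0, 0), (3, 0), (0, 2)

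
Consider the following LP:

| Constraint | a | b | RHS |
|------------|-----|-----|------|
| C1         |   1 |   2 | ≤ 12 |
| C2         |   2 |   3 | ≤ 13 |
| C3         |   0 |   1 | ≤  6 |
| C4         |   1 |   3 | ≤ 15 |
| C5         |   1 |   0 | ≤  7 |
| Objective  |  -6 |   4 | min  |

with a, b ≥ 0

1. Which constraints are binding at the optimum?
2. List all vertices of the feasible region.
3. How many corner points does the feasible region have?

1. C2, b ≥ 0
2. (0, 0), (6.5, 0), (0, 4.333)
3. 3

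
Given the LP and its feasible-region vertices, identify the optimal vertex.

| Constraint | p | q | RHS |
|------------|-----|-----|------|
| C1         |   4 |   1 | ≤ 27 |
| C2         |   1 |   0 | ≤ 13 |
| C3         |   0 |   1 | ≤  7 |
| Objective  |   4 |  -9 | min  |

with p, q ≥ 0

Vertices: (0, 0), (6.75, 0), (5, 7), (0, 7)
(0, 7) with z = -63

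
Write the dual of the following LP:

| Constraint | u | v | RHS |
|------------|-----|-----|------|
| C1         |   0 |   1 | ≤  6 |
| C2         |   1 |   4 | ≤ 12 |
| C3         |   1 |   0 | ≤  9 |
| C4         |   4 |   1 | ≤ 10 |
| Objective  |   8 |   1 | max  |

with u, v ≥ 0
Minimize: z = 6y1 + 12y2 + 9y3 + 10y4

Subject to:
  C1: -y2 - y3 - 4y4 ≤ -8
  C2: -y1 - 4y2 - y4 ≤ -1
  y1, y2, y3, y4 ≥ 0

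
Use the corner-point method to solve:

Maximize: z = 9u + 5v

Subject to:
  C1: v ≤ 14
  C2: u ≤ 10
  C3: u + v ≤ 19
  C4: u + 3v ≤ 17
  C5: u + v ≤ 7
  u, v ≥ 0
u = 7, v = 0, z = 63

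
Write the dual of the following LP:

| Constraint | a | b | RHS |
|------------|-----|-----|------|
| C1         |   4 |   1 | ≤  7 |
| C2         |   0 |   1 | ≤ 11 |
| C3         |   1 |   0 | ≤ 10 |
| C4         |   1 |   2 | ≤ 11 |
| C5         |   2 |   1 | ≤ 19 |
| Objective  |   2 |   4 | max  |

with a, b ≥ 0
Minimize: z = 7y1 + 11y2 + 10y3 + 11y4 + 19y5

Subject to:
  C1: -4y1 - y3 - y4 - 2y5 ≤ -2
  C2: -y1 - y2 - 2y4 - y5 ≤ -4
  y1, y2, y3, y4, y5 ≥ 0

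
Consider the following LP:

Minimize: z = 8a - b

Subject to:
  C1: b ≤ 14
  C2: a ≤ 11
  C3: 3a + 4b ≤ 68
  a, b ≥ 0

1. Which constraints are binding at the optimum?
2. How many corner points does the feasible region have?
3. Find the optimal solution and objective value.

1. C1, a ≥ 0
2. 5
3. a = 0, b = 14, z = -14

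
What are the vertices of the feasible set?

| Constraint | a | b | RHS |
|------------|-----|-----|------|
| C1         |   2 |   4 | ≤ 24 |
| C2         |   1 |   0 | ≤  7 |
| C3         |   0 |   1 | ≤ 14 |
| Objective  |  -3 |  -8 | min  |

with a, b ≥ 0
Each vertex is the intersection of two constraint boundaries that also satisfies all remaining constraints:
  a = 0 and b = 0 → (0, 0)
  a = 7 and b = 0 → (7, 0)
  2a + 4b = 24 and a = 7 → (7, 2.5)
  2a + 4b = 24 and a = 0 → (0, 6)

Vertices: (0, 0), (7, 0), (7, 2.5), (0, 6)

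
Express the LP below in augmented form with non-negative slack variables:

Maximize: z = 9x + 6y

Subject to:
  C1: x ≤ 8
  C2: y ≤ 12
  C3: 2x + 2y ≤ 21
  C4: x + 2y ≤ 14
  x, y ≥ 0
max z = 9x + 6y

s.t.
  x + s1 = 8
  y + s2 = 12
  2x + 2y + s3 = 21
  x + 2y + s4 = 14
  x, y, s1, s2, s3, s4 ≥ 0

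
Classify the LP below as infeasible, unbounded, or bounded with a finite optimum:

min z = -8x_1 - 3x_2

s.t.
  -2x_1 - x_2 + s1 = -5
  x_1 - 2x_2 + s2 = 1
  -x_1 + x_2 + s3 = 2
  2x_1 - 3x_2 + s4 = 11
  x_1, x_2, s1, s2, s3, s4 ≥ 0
Feasible point: (2, 1) satisfies every constraint, so the LP is feasible.
Direction d = (1, 1): for each constraint row a, a·d ≤ 0 —
  (-2)(1) + (-1)(1) = -3 ≤ 0
  (1)(1) + (-2)(1) = -1 ≤ 0
  (-1)(1) + (1)(1) = 0 ≤ 0
  (2)(1) + (-3)(1) = -1 ≤ 0
and d ≥ 0, so (2, 1) + t·d stays feasible for every t ≥ 0. Along this ray z = -8x_1 - 3x_2 changes by -11 per unit t, so z → −∞.

The LP is unbounded; z can be made arbitrarily small.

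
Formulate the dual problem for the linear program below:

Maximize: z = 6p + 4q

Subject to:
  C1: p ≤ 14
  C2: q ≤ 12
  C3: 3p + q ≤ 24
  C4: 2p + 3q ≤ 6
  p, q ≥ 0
Minimize: z = 14y1 + 12y2 + 24y3 + 6y4

Subject to:
  C1: -y1 - 3y3 - 2y4 ≤ -6
  C2: -y2 - y3 - 3y4 ≤ -4
  y1, y2, y3, y4 ≥ 0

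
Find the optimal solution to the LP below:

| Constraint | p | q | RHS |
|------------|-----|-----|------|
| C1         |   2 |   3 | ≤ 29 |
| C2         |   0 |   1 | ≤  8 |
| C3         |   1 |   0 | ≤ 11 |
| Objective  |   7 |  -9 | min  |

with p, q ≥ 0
Each vertex is the intersection of two constraint boundaries that also satisfies all remaining constraints:
  p = 0 and q = 0 → (0, 0)
  p = 11 and q = 0 → (11, 0)
  2p + 3q = 29 and p = 11 → (11, 2.333)
  2p + 3q = 29 and q = 8 → (2.5, 8)
  q = 8 and p = 0 → (0, 8)

Evaluating z = 7p - 9q at each vertex:
  (0, 0): z = 0
  (11, 0): z = 77
  (11, 2.333): z = 56
  (2.5, 8): z = -54.5
  (0, 8): z = -72

The minimum is at (0, 8) with z = -72.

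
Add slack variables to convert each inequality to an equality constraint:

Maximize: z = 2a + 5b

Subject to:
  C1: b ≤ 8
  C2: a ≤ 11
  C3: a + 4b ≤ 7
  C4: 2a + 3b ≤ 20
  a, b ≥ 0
max z = 2a + 5b

s.t.
  b + s1 = 8
  a + s2 = 11
  a + 4b + s3 = 7
  2a + 3b + s4 = 20
  a, b, s1, s2, s3, s4 ≥ 0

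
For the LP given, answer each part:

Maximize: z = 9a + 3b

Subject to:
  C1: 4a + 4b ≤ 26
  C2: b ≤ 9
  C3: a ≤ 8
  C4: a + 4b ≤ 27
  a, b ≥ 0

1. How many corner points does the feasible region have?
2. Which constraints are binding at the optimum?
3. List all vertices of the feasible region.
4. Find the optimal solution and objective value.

1. 3
2. C1, b ≥ 0
3. (0, 0), (6.5, 0), (0, 6.5)
4. a = 6.5, b = 0, z = 58.5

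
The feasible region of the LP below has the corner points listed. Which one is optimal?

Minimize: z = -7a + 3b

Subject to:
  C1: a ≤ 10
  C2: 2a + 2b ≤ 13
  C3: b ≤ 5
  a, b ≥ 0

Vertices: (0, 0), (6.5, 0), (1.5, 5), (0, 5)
Evaluating z = -7a + 3b at each vertex:
  (0, 0): z = 0
  (6.5, 0): z = -45.5
  (1.5, 5): z = 4.5
  (0, 5): z = 15

The smallest value is z = -45.5, attained at (6.5, 0).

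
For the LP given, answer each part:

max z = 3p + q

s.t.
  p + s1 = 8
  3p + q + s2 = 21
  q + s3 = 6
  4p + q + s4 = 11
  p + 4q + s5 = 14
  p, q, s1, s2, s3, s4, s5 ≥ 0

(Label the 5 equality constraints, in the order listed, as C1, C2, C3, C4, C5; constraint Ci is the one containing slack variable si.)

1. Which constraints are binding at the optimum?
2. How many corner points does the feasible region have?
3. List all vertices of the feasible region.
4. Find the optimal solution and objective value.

1. C4, C5
2. 4
3. (0, 0), (2.75, 0), (2, 3), (0, 3.5)
4. p = 2, q = 3, z = 9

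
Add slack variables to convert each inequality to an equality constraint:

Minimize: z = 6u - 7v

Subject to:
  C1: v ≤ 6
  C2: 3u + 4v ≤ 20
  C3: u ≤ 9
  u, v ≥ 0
min z = 6u - 7v

s.t.
  v + s1 = 6
  3u + 4v + s2 = 20
  u + s3 = 9
  u, v, s1, s2, s3 ≥ 0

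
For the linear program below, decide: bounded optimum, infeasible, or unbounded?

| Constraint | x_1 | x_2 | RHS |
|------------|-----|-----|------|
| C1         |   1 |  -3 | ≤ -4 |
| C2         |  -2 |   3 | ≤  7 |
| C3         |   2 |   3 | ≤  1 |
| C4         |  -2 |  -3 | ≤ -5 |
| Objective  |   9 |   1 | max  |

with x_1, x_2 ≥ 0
C3 requires 2x_1 + 3x_2 ≤ 1, while C4 (-2x_1 - 3x_2 ≤ -5) is equivalent to 2x_1 + 3x_2 ≥ 5. Together they would need 5 ≤ 2x_1 + 3x_2 ≤ 1, which is impossible since 5 > 1. No point satisfies all constraints.

Infeasible: no point satisfies all constraints simultaneously.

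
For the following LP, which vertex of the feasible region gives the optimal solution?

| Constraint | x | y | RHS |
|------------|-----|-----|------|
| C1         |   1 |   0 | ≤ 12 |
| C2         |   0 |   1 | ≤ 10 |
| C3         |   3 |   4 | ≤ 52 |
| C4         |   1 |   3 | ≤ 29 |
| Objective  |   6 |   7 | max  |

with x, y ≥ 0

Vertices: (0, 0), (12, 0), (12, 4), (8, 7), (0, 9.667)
Evaluating z = 6x + 7y at each vertex:
  (0, 0): z = 0
  (12, 0): z = 72
  (12, 4): z = 100
  (8, 7): z = 97
  (0, 9.667): z = 67.67

The largest value is z = 100, attained at (12, 4).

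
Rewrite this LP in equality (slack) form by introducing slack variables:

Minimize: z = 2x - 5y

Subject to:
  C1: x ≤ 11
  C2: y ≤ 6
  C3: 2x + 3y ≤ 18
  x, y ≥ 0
min z = 2x - 5y

s.t.
  x + s1 = 11
  y + s2 = 6
  2x + 3y + s3 = 18
  x, y, s1, s2, s3 ≥ 0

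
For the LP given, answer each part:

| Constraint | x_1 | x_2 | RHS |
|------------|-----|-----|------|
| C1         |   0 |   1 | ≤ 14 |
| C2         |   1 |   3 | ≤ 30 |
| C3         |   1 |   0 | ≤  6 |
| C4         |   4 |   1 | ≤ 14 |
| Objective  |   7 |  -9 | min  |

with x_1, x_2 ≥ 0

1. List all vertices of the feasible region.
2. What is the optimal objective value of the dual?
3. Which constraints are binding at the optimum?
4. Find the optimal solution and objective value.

1. (0, 0), (3.5, 0), (1.091, 9.636), (0, 10)
2. -90 (by strong duality, equal to the primal optimum)
3. C2, x_1 ≥ 0
4. x_1 = 0, x_2 = 10, z = -90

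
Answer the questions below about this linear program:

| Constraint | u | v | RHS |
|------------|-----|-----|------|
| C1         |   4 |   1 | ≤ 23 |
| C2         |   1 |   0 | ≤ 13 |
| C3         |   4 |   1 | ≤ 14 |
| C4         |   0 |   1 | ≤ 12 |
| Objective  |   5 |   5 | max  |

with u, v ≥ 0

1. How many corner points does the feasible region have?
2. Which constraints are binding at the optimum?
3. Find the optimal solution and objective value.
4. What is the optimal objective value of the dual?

1. 4
2. C3, C4
3. u = 0.5, v = 12, z = 62.5
4. 62.5 (by strong duality, equal to the primal optimum)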